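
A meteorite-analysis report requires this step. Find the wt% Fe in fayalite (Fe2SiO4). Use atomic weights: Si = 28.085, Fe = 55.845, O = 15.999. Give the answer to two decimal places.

54.81 mass %

M(Fe2SiO4) = 203.771 g/mol.
Fe contributes 2 × 55.845 = 111.690 g per mole.
111.690/203.771 = 0.5481 → 54.81%.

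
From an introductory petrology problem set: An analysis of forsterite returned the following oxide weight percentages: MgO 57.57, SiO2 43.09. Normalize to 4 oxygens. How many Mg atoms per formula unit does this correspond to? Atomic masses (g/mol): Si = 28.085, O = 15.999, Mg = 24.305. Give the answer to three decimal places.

57.57 wt% MgO ÷ 40.304 g/mol = 1.42839 mol, giving 1.42839 Mg and 1.42839 O.
43.09 wt% SiO2 ÷ 60.083 g/mol = 0.71717 mol, giving 0.71717 Si and 1.43434 O.
Oxygen sums to 2.86273; scaling by 4/2.86273 = 1.39727 puts the formula on 4 O.
Mg: 1.42839 × 1.39727 = 1.996 atoms per formula unit.

1.996 Mg apfu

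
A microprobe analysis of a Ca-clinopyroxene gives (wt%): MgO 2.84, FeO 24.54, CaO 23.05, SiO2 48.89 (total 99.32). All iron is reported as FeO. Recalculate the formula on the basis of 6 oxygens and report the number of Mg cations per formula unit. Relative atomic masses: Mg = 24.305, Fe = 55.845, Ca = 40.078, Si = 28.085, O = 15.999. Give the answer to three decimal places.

0.173 Mg apfu

2.84 wt% MgO ÷ 40.304 g/mol = 0.07046 mol, giving 0.07046 Mg and 0.07046 O.
24.54 wt% FeO ÷ 71.844 g/mol = 0.34157 mol, giving 0.34157 Fe and 0.34157 O.
23.05 wt% CaO ÷ 56.077 g/mol = 0.41104 mol, giving 0.41104 Ca and 0.41104 O.
48.89 wt% SiO2 ÷ 60.083 g/mol = 0.81371 mol, giving 0.81371 Si and 1.62742 O.
Oxygen sums to 2.45049; scaling by 6/2.45049 = 2.44849 puts the formula on 6 O.
Mg: 0.07046 × 2.44849 = 0.173 atoms per formula unit.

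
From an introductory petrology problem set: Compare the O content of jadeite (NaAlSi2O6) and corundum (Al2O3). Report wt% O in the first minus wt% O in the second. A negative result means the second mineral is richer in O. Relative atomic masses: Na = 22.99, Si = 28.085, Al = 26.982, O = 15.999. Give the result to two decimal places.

O in NaAlSi2O6: molar mass 202.136 g/mol; 6×15.999 = 95.994 g → 47.49 wt%.
O in Al2O3: molar mass 101.961 g/mol; 3×15.999 = 47.997 g → 47.07 wt%.
Difference = 47.49 − 47.07 = 0.42 percentage points.

0.42 percentage points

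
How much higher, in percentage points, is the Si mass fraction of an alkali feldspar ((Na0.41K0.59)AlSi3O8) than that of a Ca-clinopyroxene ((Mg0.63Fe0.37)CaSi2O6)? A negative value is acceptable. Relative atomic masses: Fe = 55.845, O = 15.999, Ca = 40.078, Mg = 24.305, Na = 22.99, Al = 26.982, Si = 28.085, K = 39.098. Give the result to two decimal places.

First mineral: 84.255 g Si in 271.723 g formula = 31.01 wt% Si.
Second mineral: 56.170 g Si in 228.217 g formula = 24.61 wt% Si.
31.01% − 24.61% gives a difference of 6.40 percentage points.

6.40 percentage points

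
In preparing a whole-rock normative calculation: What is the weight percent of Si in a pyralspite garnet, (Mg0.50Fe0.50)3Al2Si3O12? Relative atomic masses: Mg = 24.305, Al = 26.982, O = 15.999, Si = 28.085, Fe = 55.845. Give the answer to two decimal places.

Molar mass of (Mg0.50Fe0.50)3Al2Si3O12: 1.50×24.305 + 1.50×55.845 + 2×26.982 + 3×28.085 + 12×15.999 = 450.432 g/mol.
Mass of Si per formula unit: 3 × 28.085 = 84.255 g.
Weight fraction Si = 84.255 / 450.432 = 0.1871.

18.71 wt%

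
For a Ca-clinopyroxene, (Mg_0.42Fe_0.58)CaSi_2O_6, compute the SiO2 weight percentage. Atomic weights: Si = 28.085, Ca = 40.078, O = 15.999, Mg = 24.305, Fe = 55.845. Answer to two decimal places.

Molar mass of (Mg_0.42Fe_0.58)CaSi_2O_6 = 0.42×24.305 + 0.58×55.845 + 1×40.078 + 2×28.085 + 6×15.999 = 234.840 g/mol.
Each formula unit contains 2 Si, equivalent to 2/1 = 2.0000 mol SiO2.
M(SiO2) = 1×28.085 + 2×15.999 = 60.083 g/mol.
Mass of SiO2 per formula unit = 2.0000 × 60.083 = 120.166 g.
SiO2 wt% = 120.166 / 234.840 × 100 = 51.17%.

51.17 wt%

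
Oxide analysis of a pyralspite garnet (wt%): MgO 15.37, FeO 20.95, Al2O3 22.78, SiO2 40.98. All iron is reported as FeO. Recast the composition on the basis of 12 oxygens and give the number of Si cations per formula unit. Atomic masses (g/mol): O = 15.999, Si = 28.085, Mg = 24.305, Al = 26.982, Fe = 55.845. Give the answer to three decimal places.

3.023 Si apfu

MgO: 15.37/40.304 = 0.38135 mol → 0.38135 mol Mg, 0.38135 mol O.
FeO: 20.95/71.844 = 0.29160 mol → 0.29160 mol Fe, 0.29160 mol O.
Al2O3: 22.78/101.961 = 0.22342 mol → 0.44684 mol Al, 0.67026 mol O.
SiO2: 40.98/60.083 = 0.68206 mol → 0.68206 mol Si, 1.36412 mol O.
Total oxygen = 2.70733 mol. Normalization factor = 12/2.70733 = 4.43241.
Si per 12 O = 0.68206 × 4.43241 = 3.023.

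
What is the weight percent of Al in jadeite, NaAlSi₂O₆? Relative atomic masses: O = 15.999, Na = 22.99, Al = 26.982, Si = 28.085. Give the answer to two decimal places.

13.35 mass %

M(NaAlSi₂O₆) = 202.136 g/mol.
Al contributes 1 × 26.982 = 26.982 g per mole.
26.982/202.136 = 0.1335 → 13.35%.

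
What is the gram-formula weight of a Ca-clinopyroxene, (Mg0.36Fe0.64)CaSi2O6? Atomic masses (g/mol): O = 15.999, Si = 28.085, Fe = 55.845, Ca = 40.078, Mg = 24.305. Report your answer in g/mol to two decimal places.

236.73 g/mol

M = 0.36(24.305) + 0.64(55.845) + 1(40.078) + 2(28.085) + 6(15.999)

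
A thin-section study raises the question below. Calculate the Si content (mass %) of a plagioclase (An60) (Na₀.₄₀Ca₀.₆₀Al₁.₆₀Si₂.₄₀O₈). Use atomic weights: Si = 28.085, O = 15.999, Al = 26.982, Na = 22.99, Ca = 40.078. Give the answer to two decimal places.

Formula mass = 0.40×22.99 + 0.60×40.078 + 1.60×26.982 + 2.40×28.085 + 8×15.999 = 271.810 g/mol, of which 67.404 g is Si.
So Si makes up 67.404/271.810 = 0.2480 of the mass, i.e. 24.80%.

24.80 mass %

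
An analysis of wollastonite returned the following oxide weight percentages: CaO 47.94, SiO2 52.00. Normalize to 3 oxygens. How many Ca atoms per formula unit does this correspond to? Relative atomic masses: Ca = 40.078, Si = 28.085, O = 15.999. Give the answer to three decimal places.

0.992 Ca apfu

CaO (M=56.077): mol = 0.85490; Ca = 0.85490, O = 0.85490.
SiO2 (M=60.083): mol = 0.86547; Si = 0.86547, O = 1.73094.
ΣO = 2.58584; factor = 3/ΣO = 1.16016.
Ca apfu = 0.85490 × 1.16016 = 0.992.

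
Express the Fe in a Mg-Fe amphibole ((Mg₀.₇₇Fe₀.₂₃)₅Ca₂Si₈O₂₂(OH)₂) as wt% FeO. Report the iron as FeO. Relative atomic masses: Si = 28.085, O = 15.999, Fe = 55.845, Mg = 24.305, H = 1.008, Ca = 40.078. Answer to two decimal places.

9.74 wt%

Formula mass = 848.624 g/mol.
1.15 Fe → 1.1500 mol FeO per formula unit; M(FeO) = 71.844, so FeO mass = 82.621 g.
82.621/848.624 × 100 = 9.74 wt%.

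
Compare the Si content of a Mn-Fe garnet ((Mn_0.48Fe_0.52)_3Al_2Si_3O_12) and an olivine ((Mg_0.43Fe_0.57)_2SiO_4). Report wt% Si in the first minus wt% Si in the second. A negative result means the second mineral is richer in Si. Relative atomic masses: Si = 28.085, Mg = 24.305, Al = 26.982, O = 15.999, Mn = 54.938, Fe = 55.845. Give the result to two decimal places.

1.07 percentage points

Si in (Mn_0.48Fe_0.52)_3Al_2Si_3O_12: molar mass 496.436 g/mol; 3×28.085 = 84.255 g → 16.97 wt%.
Si in (Mg_0.43Fe_0.57)_2SiO_4: molar mass 176.647 g/mol; 1×28.085 = 28.085 g → 15.90 wt%.
Difference = 16.97 − 15.90 = 1.07 percentage points.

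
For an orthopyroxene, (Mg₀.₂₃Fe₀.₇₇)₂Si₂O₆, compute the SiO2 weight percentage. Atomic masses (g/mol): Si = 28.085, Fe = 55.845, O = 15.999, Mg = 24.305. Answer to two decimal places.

48.19 wt%

Molar mass of (Mg₀.₂₃Fe₀.₇₇)₂Si₂O₆ = 0.46×24.305 + 1.54×55.845 + 2×28.085 + 6×15.999 = 249.346 g/mol.
Each formula unit contains 2 Si, equivalent to 2/1 = 2.0000 mol SiO2.
M(SiO2) = 1×28.085 + 2×15.999 = 60.083 g/mol.
Mass of SiO2 per formula unit = 2.0000 × 60.083 = 120.166 g.
SiO2 wt% = 120.166 / 249.346 × 100 = 48.19%.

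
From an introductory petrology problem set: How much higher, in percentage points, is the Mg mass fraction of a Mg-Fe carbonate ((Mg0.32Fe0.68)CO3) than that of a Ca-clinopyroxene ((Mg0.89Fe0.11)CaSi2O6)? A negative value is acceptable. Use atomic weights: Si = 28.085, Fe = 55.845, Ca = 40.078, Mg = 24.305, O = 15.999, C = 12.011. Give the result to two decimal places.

Mg in (Mg0.32Fe0.68)CO3: molar mass 105.760 g/mol; 0.32×24.305 = 7.778 g → 7.35 wt%.
Mg in (Mg0.89Fe0.11)CaSi2O6: molar mass 220.016 g/mol; 0.89×24.305 = 21.631 g → 9.83 wt%.
Difference = 7.35 − 9.83 = -2.48 percentage points.

-2.48 percentage points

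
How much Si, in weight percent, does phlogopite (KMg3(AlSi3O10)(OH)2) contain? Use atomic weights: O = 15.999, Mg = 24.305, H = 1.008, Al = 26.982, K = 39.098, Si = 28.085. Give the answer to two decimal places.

M(KMg3(AlSi3O10)(OH)2) = 417.254 g/mol.
Si contributes 3 × 28.085 = 84.255 g per mole.
84.255/417.254 = 0.2019 → 20.19%.

20.19 weight percent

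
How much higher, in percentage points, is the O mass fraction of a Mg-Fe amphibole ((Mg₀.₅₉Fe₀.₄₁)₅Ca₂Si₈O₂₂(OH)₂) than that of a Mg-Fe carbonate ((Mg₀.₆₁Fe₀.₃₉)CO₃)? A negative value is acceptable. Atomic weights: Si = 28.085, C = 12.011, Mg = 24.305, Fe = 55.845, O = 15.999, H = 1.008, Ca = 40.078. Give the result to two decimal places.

First mineral: 383.976 g O in 877.010 g formula = 43.78 wt% O.
Second mineral: 47.997 g O in 96.614 g formula = 49.68 wt% O.
43.78% − 49.68% gives a difference of -5.90 percentage points.

-5.90 percentage points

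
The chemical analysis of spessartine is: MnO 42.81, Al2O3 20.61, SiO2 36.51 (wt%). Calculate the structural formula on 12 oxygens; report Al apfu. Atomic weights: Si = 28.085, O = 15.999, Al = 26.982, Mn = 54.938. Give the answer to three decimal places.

2.000 Al apfu

42.81 wt% MnO ÷ 70.937 g/mol = 0.60349 mol, giving 0.60349 Mn and 0.60349 O.
20.61 wt% Al2O3 ÷ 101.961 g/mol = 0.20214 mol, giving 0.40428 Al and 0.60642 O.
36.51 wt% SiO2 ÷ 60.083 g/mol = 0.60766 mol, giving 0.60766 Si and 1.21532 O.
Oxygen sums to 2.42523; scaling by 12/2.42523 = 4.94798 puts the formula on 12 O.
Al: 0.40428 × 4.94798 = 2.000 atoms per formula unit.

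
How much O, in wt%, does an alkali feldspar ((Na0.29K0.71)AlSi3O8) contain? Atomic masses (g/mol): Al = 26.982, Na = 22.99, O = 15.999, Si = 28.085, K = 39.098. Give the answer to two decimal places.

Molar mass of (Na0.29K0.71)AlSi3O8: 0.29·22.99 + 0.71·39.098 + 1·26.982 + 3·28.085 + 8·15.999 = 273.656 g/mol.
Mass of O per formula unit: 8 × 15.999 = 127.992 g.
Weight fraction O = 127.992 / 273.656 = 0.4677.

46.77 wt%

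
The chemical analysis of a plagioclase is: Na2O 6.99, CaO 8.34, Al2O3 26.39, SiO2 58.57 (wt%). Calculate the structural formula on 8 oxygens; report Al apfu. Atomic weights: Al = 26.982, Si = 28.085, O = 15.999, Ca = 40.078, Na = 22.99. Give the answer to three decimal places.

1.386 Al apfu

Na2O (M=61.979): mol = 0.11278; Na = 0.22556, O = 0.11278.
CaO (M=56.077): mol = 0.14872; Ca = 0.14872, O = 0.14872.
Al2O3 (M=101.961): mol = 0.25882; Al = 0.51764, O = 0.77646.
SiO2 (M=60.083): mol = 0.97482; Si = 0.97482, O = 1.94964.
ΣO = 2.98760; factor = 8/ΣO = 2.67773.
Al apfu = 0.51764 × 2.67773 = 1.386.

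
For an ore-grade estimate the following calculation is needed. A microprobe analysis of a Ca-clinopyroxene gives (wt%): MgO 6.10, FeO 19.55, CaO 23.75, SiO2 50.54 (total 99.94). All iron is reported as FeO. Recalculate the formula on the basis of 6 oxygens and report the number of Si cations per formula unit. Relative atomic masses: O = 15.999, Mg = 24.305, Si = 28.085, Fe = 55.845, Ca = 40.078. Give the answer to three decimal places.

6.10 wt% MgO ÷ 40.304 g/mol = 0.15135 mol, giving 0.15135 Mg and 0.15135 O.
19.55 wt% FeO ÷ 71.844 g/mol = 0.27212 mol, giving 0.27212 Fe and 0.27212 O.
23.75 wt% CaO ÷ 56.077 g/mol = 0.42352 mol, giving 0.42352 Ca and 0.42352 O.
50.54 wt% SiO2 ÷ 60.083 g/mol = 0.84117 mol, giving 0.84117 Si and 1.68234 O.
Oxygen sums to 2.52933; scaling by 6/2.52933 = 2.37217 puts the formula on 6 O.
Si: 0.84117 × 2.37217 = 1.995 atoms per formula unit.

1.995 Si apfu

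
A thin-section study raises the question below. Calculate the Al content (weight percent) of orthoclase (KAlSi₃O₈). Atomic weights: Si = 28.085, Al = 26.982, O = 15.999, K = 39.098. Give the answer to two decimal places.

9.69 weight percent

M(KAlSi₃O₈) = 278.327 g/mol.
Al contributes 1 × 26.982 = 26.982 g per mole.
26.982/278.327 = 0.0969 → 9.69%.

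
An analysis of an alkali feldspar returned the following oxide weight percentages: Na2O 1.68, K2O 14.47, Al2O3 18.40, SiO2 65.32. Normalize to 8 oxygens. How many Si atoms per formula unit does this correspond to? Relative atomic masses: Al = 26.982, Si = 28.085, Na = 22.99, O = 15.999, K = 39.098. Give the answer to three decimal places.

Na2O (M=61.979): mol = 0.02711; Na = 0.05422, O = 0.02711.
K2O (M=94.195): mol = 0.15362; K = 0.30724, O = 0.15362.
Al2O3 (M=101.961): mol = 0.18046; Al = 0.36092, O = 0.54138.
SiO2 (M=60.083): mol = 1.08716; Si = 1.08716, O = 2.17432.
ΣO = 2.89643; factor = 8/ΣO = 2.76202.
Si apfu = 1.08716 × 2.76202 = 3.003.

3.003 Si apfu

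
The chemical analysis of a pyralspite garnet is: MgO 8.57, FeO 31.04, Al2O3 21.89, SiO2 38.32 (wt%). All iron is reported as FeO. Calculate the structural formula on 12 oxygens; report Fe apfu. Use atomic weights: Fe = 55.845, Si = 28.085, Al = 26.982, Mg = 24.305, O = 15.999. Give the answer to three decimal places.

2.022 Fe apfu

8.57 wt% MgO ÷ 40.304 g/mol = 0.21263 mol, giving 0.21263 Mg and 0.21263 O.
31.04 wt% FeO ÷ 71.844 g/mol = 0.43205 mol, giving 0.43205 Fe and 0.43205 O.
21.89 wt% Al2O3 ÷ 101.961 g/mol = 0.21469 mol, giving 0.42938 Al and 0.64407 O.
38.32 wt% SiO2 ÷ 60.083 g/mol = 0.63778 mol, giving 0.63778 Si and 1.27556 O.
Oxygen sums to 2.56431; scaling by 12/2.56431 = 4.67962 puts the formula on 12 O.
Fe: 0.43205 × 4.67962 = 2.022 atoms per formula unit.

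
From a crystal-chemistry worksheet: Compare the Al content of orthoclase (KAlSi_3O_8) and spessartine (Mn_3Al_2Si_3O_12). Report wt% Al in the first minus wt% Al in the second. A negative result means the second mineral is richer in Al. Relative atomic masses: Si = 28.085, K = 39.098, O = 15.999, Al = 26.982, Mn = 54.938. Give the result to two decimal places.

First mineral: 26.982 g Al in 278.327 g formula = 9.69 wt% Al.
Second mineral: 53.964 g Al in 495.021 g formula = 10.90 wt% Al.
9.69% − 10.90% gives a difference of -1.21 percentage points.

-1.21 percentage points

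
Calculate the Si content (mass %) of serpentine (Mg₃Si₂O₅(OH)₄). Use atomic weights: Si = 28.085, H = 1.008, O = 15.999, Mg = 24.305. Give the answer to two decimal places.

20.27 mass %

M(Mg₃Si₂O₅(OH)₄) = 277.108 g/mol.
Si contributes 2 × 28.085 = 56.170 g per mole.
56.170/277.108 = 0.2027 → 20.27%.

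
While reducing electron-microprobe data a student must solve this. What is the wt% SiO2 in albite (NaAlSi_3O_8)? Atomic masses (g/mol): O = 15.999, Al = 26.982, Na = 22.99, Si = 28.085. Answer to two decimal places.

68.74 wt%

M(NaAlSi_3O_8) = 262.219 g/mol; M(SiO2) = 60.083 g/mol.
Moles SiO2 per formula unit = 3 Si ÷ 1 = 3.0000.
SiO2 fraction = (3.0000 × 60.083) / 262.219 = 180.249/262.219 = 0.6874.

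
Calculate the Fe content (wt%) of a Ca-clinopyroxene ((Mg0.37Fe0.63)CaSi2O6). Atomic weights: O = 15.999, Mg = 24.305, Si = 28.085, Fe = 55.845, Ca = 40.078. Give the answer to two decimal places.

14.88 wt%

Formula mass = 0.37×24.305 + 0.63×55.845 + 1×40.078 + 2×28.085 + 6×15.999 = 236.417 g/mol, of which 35.182 g is Fe.
So Fe makes up 35.182/236.417 = 0.1488 of the mass, i.e. 14.88%.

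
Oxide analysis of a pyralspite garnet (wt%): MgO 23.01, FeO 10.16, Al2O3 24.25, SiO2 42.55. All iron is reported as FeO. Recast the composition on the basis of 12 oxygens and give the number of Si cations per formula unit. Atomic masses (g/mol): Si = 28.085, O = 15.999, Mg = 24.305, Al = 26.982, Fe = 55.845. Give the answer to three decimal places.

2.990 Si apfu

MgO: 23.01/40.304 = 0.57091 mol → 0.57091 mol Mg, 0.57091 mol O.
FeO: 10.16/71.844 = 0.14142 mol → 0.14142 mol Fe, 0.14142 mol O.
Al2O3: 24.25/101.961 = 0.23784 mol → 0.47568 mol Al, 0.71352 mol O.
SiO2: 42.55/60.083 = 0.70819 mol → 0.70819 mol Si, 1.41638 mol O.
Total oxygen = 2.84223 mol. Normalization factor = 12/2.84223 = 4.22204.
Si per 12 O = 0.70819 × 4.22204 = 2.990.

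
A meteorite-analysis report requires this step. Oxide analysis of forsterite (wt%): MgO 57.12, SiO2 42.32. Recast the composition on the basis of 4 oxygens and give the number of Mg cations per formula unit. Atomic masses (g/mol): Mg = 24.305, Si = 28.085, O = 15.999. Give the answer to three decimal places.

2.006 Mg apfu

MgO: 57.12/40.304 = 1.41723 mol → 1.41723 mol Mg, 1.41723 mol O.
SiO2: 42.32/60.083 = 0.70436 mol → 0.70436 mol Si, 1.40872 mol O.
Total oxygen = 2.82595 mol. Normalization factor = 4/2.82595 = 1.41545.
Mg per 4 O = 1.41723 × 1.41545 = 2.006.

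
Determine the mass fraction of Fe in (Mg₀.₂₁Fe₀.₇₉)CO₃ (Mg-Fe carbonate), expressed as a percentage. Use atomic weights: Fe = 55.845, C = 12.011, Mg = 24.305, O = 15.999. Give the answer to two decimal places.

Formula mass = 0.21*24.305 + 0.79*55.845 + 1*12.011 + 3*15.999 = 109.230 g/mol, of which 44.118 g is Fe.
So Fe makes up 44.118/109.230 = 0.4039 of the mass, i.e. 40.39%.

40.39 mass %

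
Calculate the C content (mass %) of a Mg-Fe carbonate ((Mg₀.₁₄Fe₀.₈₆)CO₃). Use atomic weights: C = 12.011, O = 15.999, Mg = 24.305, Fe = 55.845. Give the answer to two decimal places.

Formula mass = 0.14*24.305 + 0.86*55.845 + 1*12.011 + 3*15.999 = 111.437 g/mol, of which 12.011 g is C.
So C makes up 12.011/111.437 = 0.1078 of the mass, i.e. 10.78%.

10.78 mass %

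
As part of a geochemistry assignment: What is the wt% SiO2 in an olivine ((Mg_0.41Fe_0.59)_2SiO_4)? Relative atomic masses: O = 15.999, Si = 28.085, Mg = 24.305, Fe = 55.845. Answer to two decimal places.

33.77 wt%

Formula mass = 177.908 g/mol.
1 Si → 1.0000 mol SiO2 per formula unit; M(SiO2) = 60.083, so SiO2 mass = 60.083 g.
60.083/177.908 × 100 = 33.77 wt%.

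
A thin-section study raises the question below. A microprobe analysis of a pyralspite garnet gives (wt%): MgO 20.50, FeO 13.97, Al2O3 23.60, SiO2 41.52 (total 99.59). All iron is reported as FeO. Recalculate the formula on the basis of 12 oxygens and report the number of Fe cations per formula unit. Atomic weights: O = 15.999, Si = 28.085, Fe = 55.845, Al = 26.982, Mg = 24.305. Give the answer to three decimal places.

0.839 Fe apfu

20.50 wt% MgO ÷ 40.304 g/mol = 0.50863 mol, giving 0.50863 Mg and 0.50863 O.
13.97 wt% FeO ÷ 71.844 g/mol = 0.19445 mol, giving 0.19445 Fe and 0.19445 O.
23.60 wt% Al2O3 ÷ 101.961 g/mol = 0.23146 mol, giving 0.46292 Al and 0.69438 O.
41.52 wt% SiO2 ÷ 60.083 g/mol = 0.69104 mol, giving 0.69104 Si and 1.38208 O.
Oxygen sums to 2.77954; scaling by 12/2.77954 = 4.31726 puts the formula on 12 O.
Fe: 0.19445 × 4.31726 = 0.839 atoms per formula unit.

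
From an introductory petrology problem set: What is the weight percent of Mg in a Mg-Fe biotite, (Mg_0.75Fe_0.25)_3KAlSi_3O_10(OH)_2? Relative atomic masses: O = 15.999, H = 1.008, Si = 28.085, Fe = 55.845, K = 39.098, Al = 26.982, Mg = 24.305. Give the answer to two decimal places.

Formula mass = 2.25*24.305 + 0.75*55.845 + 1*39.098 + 1*26.982 + 3*28.085 + 12*15.999 + 2*1.008 = 440.909 g/mol, of which 54.686 g is Mg.
So Mg makes up 54.686/440.909 = 0.1240 of the mass, i.e. 12.40%.

12.40 wt%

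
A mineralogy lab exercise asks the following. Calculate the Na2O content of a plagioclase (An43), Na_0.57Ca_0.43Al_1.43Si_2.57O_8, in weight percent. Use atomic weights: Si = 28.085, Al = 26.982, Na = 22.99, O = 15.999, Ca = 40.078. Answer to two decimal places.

Molar mass of Na_0.57Ca_0.43Al_1.43Si_2.57O_8 = 0.57*22.99 + 0.43*40.078 + 1.43*26.982 + 2.57*28.085 + 8*15.999 = 269.093 g/mol.
Each formula unit contains 0.57 Na, equivalent to 0.57/2 = 0.2850 mol Na2O.
M(Na2O) = 2×22.99 + 1×15.999 = 61.979 g/mol.
Mass of Na2O per formula unit = 0.2850 × 61.979 = 17.664 g.
Na2O wt% = 17.664 / 269.093 × 100 = 6.56%.

6.56 wt%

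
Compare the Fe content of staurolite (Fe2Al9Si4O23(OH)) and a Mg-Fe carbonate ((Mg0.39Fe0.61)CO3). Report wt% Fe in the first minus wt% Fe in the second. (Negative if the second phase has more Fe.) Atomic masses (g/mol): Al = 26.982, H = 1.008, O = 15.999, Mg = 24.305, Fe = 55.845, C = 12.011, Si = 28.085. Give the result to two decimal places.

-19.79 percentage points

M(Fe2Al9Si4O23(OH)) = 851.852 g/mol, so wt% Fe = 111.690/851.852 × 100 = 13.11%.
M((Mg0.39Fe0.61)CO3) = 103.552 g/mol, so wt% Fe = 34.065/103.552 × 100 = 32.90%.
13.11 − 32.90 = -19.79 pp.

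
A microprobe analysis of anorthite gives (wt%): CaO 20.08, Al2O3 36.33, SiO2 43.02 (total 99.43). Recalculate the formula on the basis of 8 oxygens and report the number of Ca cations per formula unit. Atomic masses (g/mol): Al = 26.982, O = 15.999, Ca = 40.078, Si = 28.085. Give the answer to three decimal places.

1.002 Ca apfu

20.08 wt% CaO ÷ 56.077 g/mol = 0.35808 mol, giving 0.35808 Ca and 0.35808 O.
36.33 wt% Al2O3 ÷ 101.961 g/mol = 0.35631 mol, giving 0.71262 Al and 1.06893 O.
43.02 wt% SiO2 ÷ 60.083 g/mol = 0.71601 mol, giving 0.71601 Si and 1.43202 O.
Oxygen sums to 2.85903; scaling by 8/2.85903 = 2.79815 puts the formula on 8 O.
Ca: 0.35808 × 2.79815 = 1.002 atoms per formula unit.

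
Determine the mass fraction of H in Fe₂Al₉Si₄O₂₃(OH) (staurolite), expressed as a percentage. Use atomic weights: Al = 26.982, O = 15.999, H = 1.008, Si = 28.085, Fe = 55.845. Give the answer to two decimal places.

0.12 wt%

Molar mass of Fe₂Al₉Si₄O₂₃(OH): 2·55.845 + 9·26.982 + 4·28.085 + 24·15.999 + 1·1.008 = 851.852 g/mol.
Mass of H per formula unit: 1 × 1.008 = 1.008 g.
Weight fraction H = 1.008 / 851.852 = 0.0012.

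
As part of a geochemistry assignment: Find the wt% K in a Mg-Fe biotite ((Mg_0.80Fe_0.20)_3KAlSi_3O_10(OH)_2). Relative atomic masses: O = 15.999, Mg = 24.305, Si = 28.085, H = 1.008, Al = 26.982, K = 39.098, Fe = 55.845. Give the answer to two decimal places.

8.96 wt%

Formula mass = 2.40*24.305 + 0.60*55.845 + 1*39.098 + 1*26.982 + 3*28.085 + 12*15.999 + 2*1.008 = 436.178 g/mol, of which 39.098 g is K.
So K makes up 39.098/436.178 = 0.0896 of the mass, i.e. 8.96%.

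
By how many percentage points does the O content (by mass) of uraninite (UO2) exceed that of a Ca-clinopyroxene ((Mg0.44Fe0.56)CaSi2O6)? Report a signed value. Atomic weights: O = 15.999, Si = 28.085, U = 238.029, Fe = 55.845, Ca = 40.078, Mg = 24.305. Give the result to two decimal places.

-29.14 percentage points

M(UO2) = 270.027 g/mol, so wt% O = 31.998/270.027 × 100 = 11.85%.
M((Mg0.44Fe0.56)CaSi2O6) = 234.209 g/mol, so wt% O = 95.994/234.209 × 100 = 40.99%.
11.85 − 40.99 = -29.14 pp.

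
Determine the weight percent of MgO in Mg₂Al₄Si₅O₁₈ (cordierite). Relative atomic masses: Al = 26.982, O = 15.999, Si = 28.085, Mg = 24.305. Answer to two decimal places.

M(Mg₂Al₄Si₅O₁₈) = 584.945 g/mol; M(MgO) = 40.304 g/mol.
Moles MgO per formula unit = 2 Mg ÷ 1 = 2.0000.
MgO fraction = (2.0000 × 40.304) / 584.945 = 80.608/584.945 = 0.1378.

13.78 wt%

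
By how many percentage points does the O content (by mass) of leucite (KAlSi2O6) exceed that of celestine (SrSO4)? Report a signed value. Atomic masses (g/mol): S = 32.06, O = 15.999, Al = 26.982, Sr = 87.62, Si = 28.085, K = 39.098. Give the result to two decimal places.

9.14 percentage points

M(KAlSi2O6) = 218.244 g/mol, so wt% O = 95.994/218.244 × 100 = 43.98%.
M(SrSO4) = 183.676 g/mol, so wt% O = 63.996/183.676 × 100 = 34.84%.
43.98 − 34.84 = 9.14 pp.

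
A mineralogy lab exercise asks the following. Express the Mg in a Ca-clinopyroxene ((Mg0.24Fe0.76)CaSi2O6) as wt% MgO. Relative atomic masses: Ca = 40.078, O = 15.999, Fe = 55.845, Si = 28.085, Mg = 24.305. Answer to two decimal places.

Formula mass = 240.517 g/mol.
0.24 Mg → 0.2400 mol MgO per formula unit; M(MgO) = 40.304, so MgO mass = 9.673 g.
9.673/240.517 × 100 = 4.02 wt%.

4.02 wt%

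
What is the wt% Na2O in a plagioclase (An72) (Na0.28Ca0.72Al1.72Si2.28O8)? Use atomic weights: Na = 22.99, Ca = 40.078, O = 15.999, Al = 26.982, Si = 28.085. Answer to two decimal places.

3.17 wt%

Formula mass = 273.728 g/mol.
0.28 Na → 0.1400 mol Na2O per formula unit; M(Na2O) = 61.979, so Na2O mass = 8.677 g.
8.677/273.728 × 100 = 3.17 wt%.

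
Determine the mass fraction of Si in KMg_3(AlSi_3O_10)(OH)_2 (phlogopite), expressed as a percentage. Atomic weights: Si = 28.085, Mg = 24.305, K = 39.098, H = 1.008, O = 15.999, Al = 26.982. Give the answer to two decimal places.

M(KMg_3(AlSi_3O_10)(OH)_2) = 417.254 g/mol.
Si contributes 3 × 28.085 = 84.255 g per mole.
84.255/417.254 = 0.2019 → 20.19%.

20.19 wt%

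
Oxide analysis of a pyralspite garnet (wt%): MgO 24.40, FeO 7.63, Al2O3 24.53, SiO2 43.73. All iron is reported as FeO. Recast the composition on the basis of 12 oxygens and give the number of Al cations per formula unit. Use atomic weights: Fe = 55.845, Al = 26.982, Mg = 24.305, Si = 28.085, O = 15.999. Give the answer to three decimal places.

1.999 Al apfu

24.40 wt% MgO ÷ 40.304 g/mol = 0.60540 mol, giving 0.60540 Mg and 0.60540 O.
7.63 wt% FeO ÷ 71.844 g/mol = 0.10620 mol, giving 0.10620 Fe and 0.10620 O.
24.53 wt% Al2O3 ÷ 101.961 g/mol = 0.24058 mol, giving 0.48116 Al and 0.72174 O.
43.73 wt% SiO2 ÷ 60.083 g/mol = 0.72783 mol, giving 0.72783 Si and 1.45566 O.
Oxygen sums to 2.88900; scaling by 12/2.88900 = 4.15369 puts the formula on 12 O.
Al: 0.48116 × 4.15369 = 1.999 atoms per formula unit.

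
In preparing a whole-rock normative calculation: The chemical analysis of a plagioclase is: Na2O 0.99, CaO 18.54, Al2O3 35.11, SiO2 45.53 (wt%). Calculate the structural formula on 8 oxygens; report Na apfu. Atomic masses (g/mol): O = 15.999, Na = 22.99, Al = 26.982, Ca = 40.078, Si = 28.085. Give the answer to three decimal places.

0.088 Na apfu

0.99 wt% Na2O ÷ 61.979 g/mol = 0.01597 mol, giving 0.03194 Na and 0.01597 O.
18.54 wt% CaO ÷ 56.077 g/mol = 0.33062 mol, giving 0.33062 Ca and 0.33062 O.
35.11 wt% Al2O3 ÷ 101.961 g/mol = 0.34435 mol, giving 0.68870 Al and 1.03305 O.
45.53 wt% SiO2 ÷ 60.083 g/mol = 0.75779 mol, giving 0.75779 Si and 1.51558 O.
Oxygen sums to 2.89522; scaling by 8/2.89522 = 2.76318 puts the formula on 8 O.
Na: 0.03194 × 2.76318 = 0.088 atoms per formula unit.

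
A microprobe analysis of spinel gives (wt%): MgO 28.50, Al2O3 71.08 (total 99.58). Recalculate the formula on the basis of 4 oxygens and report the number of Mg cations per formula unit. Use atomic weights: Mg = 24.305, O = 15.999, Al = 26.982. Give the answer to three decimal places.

1.011 Mg apfu

MgO: 28.50/40.304 = 0.70713 mol → 0.70713 mol Mg, 0.70713 mol O.
Al2O3: 71.08/101.961 = 0.69713 mol → 1.39426 mol Al, 2.09139 mol O.
Total oxygen = 2.79852 mol. Normalization factor = 4/2.79852 = 1.42933.
Mg per 4 O = 0.70713 × 1.42933 = 1.011.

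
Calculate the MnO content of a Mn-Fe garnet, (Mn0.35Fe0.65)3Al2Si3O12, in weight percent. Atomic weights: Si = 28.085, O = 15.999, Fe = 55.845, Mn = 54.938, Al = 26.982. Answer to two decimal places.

Formula mass = 496.790 g/mol.
1.05 Mn → 1.0500 mol MnO per formula unit; M(MnO) = 70.937, so MnO mass = 74.484 g.
74.484/496.790 × 100 = 14.99 wt%.

14.99 wt%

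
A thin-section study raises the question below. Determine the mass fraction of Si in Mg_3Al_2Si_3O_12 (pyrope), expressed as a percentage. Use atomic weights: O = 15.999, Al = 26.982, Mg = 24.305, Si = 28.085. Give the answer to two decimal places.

Molar mass of Mg_3Al_2Si_3O_12: 3×24.305 + 2×26.982 + 3×28.085 + 12×15.999 = 403.122 g/mol.
Mass of Si per formula unit: 3 × 28.085 = 84.255 g.
Weight fraction Si = 84.255 / 403.122 = 0.2090.

20.90 mass %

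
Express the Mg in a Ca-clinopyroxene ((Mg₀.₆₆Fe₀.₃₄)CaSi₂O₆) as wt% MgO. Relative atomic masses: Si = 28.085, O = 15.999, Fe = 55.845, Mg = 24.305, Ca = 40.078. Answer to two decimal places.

11.70 wt%

Formula mass = 227.271 g/mol.
0.66 Mg → 0.6600 mol MgO per formula unit; M(MgO) = 40.304, so MgO mass = 26.601 g.
26.601/227.271 × 100 = 11.70 wt%.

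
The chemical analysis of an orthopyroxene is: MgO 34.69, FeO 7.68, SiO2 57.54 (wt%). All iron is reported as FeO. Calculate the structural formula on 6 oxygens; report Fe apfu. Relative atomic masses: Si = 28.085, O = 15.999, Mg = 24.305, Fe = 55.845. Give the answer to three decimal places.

0.222 Fe apfu

MgO: 34.69/40.304 = 0.86071 mol → 0.86071 mol Mg, 0.86071 mol O.
FeO: 7.68/71.844 = 0.10690 mol → 0.10690 mol Fe, 0.10690 mol O.
SiO2: 57.54/60.083 = 0.95768 mol → 0.95768 mol Si, 1.91536 mol O.
Total oxygen = 2.88297 mol. Normalization factor = 6/2.88297 = 2.08119.
Fe per 6 O = 0.10690 × 2.08119 = 0.222.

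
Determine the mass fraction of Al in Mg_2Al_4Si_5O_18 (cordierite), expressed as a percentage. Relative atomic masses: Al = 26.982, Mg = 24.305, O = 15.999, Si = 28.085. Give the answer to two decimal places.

M(Mg_2Al_4Si_5O_18) = 584.945 g/mol.
Al contributes 4 × 26.982 = 107.928 g per mole.
107.928/584.945 = 0.1845 → 18.45%.

18.45 wt%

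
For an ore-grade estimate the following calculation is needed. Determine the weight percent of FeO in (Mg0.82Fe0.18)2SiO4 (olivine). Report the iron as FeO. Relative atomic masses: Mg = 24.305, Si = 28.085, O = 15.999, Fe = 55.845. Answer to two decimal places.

17.01 wt%

Molar mass of (Mg0.82Fe0.18)2SiO4 = 1.64·24.305 + 0.36·55.845 + 1·28.085 + 4·15.999 = 152.045 g/mol.
Each formula unit contains 0.36 Fe, equivalent to 0.36/1 = 0.3600 mol FeO.
M(FeO) = 1×55.845 + 1×15.999 = 71.844 g/mol.
Mass of FeO per formula unit = 0.3600 × 71.844 = 25.864 g.
FeO wt% = 25.864 / 152.045 × 100 = 17.01%.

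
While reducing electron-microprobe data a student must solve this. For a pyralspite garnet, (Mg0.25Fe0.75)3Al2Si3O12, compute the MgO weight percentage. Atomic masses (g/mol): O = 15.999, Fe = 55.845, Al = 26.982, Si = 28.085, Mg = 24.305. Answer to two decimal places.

6.38 wt%

M((Mg0.25Fe0.75)3Al2Si3O12) = 474.087 g/mol; M(MgO) = 40.304 g/mol.
Moles MgO per formula unit = 0.75 Mg ÷ 1 = 0.7500.
MgO fraction = (0.7500 × 40.304) / 474.087 = 30.228/474.087 = 0.0638.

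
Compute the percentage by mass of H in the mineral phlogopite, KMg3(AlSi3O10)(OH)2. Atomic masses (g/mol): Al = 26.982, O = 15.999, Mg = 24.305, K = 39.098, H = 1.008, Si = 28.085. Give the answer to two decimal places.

0.48 wt%

Molar mass of KMg3(AlSi3O10)(OH)2: 1·39.098 + 3·24.305 + 1·26.982 + 3·28.085 + 12·15.999 + 2·1.008 = 417.254 g/mol.
Mass of H per formula unit: 2 × 1.008 = 2.016 g.
Weight fraction H = 2.016 / 417.254 = 0.0048.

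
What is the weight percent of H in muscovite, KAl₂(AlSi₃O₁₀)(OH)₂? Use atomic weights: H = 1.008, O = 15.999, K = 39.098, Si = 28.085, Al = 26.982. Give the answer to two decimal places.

M(KAl₂(AlSi₃O₁₀)(OH)₂) = 398.303 g/mol.
H contributes 2 × 1.008 = 2.016 g per mole.
2.016/398.303 = 0.0051 → 0.51%.

0.51 weight percent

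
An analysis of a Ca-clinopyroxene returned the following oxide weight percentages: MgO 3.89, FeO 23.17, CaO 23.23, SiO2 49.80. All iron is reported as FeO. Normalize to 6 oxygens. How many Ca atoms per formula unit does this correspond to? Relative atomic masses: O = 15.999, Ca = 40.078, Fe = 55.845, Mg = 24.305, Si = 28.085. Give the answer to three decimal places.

MgO (M=40.304): mol = 0.09652; Mg = 0.09652, O = 0.09652.
FeO (M=71.844): mol = 0.32250; Fe = 0.32250, O = 0.32250.
CaO (M=56.077): mol = 0.41425; Ca = 0.41425, O = 0.41425.
SiO2 (M=60.083): mol = 0.82885; Si = 0.82885, O = 1.65770.
ΣO = 2.49097; factor = 6/ΣO = 2.40870.
Ca apfu = 0.41425 × 2.40870 = 0.998.

0.998 Ca apfu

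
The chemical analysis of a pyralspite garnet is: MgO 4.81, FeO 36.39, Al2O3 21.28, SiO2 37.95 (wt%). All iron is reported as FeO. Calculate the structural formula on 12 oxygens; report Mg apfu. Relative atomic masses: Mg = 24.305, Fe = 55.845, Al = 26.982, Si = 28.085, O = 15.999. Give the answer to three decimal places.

4.81 wt% MgO ÷ 40.304 g/mol = 0.11934 mol, giving 0.11934 Mg and 0.11934 O.
36.39 wt% FeO ÷ 71.844 g/mol = 0.50651 mol, giving 0.50651 Fe and 0.50651 O.
21.28 wt% Al2O3 ÷ 101.961 g/mol = 0.20871 mol, giving 0.41742 Al and 0.62613 O.
37.95 wt% SiO2 ÷ 60.083 g/mol = 0.63163 mol, giving 0.63163 Si and 1.26326 O.
Oxygen sums to 2.51524; scaling by 12/2.51524 = 4.77092 puts the formula on 12 O.
Mg: 0.11934 × 4.77092 = 0.569 atoms per formula unit.

0.569 Mg apfu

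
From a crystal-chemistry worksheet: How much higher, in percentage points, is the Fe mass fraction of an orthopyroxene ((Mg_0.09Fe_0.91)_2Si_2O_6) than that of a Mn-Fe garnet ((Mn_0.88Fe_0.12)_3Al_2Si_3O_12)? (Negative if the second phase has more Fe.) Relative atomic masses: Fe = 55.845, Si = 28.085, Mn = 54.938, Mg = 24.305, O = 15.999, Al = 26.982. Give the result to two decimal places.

35.31 percentage points

M((Mg_0.09Fe_0.91)_2Si_2O_6) = 258.177 g/mol, so wt% Fe = 101.638/258.177 × 100 = 39.37%.
M((Mn_0.88Fe_0.12)_3Al_2Si_3O_12) = 495.348 g/mol, so wt% Fe = 20.104/495.348 × 100 = 4.06%.
39.37 − 4.06 = 35.31 pp.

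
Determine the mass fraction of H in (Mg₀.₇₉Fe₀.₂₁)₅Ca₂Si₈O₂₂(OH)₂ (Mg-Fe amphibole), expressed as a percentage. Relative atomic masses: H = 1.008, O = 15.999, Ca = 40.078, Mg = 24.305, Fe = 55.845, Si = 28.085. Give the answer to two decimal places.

Formula mass = 3.95·24.305 + 1.05·55.845 + 2·40.078 + 8·28.085 + 24·15.999 + 2·1.008 = 845.470 g/mol, of which 2.016 g is H.
So H makes up 2.016/845.470 = 0.0024 of the mass, i.e. 0.24%.

0.24 mass %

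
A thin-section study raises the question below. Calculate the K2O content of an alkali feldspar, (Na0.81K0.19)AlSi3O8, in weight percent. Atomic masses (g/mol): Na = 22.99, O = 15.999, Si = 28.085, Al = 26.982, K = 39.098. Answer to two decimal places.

3.37 wt%

M((Na0.81K0.19)AlSi3O8) = 265.280 g/mol; M(K2O) = 94.195 g/mol.
Moles K2O per formula unit = 0.19 K ÷ 2 = 0.0950.
K2O fraction = (0.0950 × 94.195) / 265.280 = 8.949/265.280 = 0.0337.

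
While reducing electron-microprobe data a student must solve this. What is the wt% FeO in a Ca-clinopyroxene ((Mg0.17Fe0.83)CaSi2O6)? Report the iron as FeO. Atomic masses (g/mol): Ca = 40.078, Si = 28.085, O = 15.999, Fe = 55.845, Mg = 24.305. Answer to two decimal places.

24.57 wt%

M((Mg0.17Fe0.83)CaSi2O6) = 242.725 g/mol; M(FeO) = 71.844 g/mol.
Moles FeO per formula unit = 0.83 Fe ÷ 1 = 0.8300.
FeO fraction = (0.8300 × 71.844) / 242.725 = 59.631/242.725 = 0.2457.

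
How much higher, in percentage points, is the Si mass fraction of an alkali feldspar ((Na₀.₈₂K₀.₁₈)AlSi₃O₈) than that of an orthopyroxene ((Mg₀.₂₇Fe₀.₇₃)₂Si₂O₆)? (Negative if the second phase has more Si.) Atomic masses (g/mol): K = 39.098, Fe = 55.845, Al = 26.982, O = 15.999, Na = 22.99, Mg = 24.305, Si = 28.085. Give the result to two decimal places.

M((Na₀.₈₂K₀.₁₈)AlSi₃O₈) = 265.118 g/mol, so wt% Si = 84.255/265.118 × 100 = 31.78%.
M((Mg₀.₂₇Fe₀.₇₃)₂Si₂O₆) = 246.822 g/mol, so wt% Si = 56.170/246.822 × 100 = 22.76%.
31.78 − 22.76 = 9.02 pp.

9.02 percentage points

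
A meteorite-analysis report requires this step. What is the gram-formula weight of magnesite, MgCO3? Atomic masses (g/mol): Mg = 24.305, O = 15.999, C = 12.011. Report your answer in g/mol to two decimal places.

84.31 g/mol

Mg: 1 × 24.305 = 24.3050
C: 1 × 12.011 = 12.0110
O: 3 × 15.999 = 47.9970
Summing the contributions gives the formula mass.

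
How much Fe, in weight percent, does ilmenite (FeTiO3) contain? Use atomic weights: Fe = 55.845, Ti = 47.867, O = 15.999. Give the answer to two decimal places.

M(FeTiO3) = 151.709 g/mol.
Fe contributes 1 × 55.845 = 55.845 g per mole.
55.845/151.709 = 0.3681 → 36.81%.

36.81 weight percent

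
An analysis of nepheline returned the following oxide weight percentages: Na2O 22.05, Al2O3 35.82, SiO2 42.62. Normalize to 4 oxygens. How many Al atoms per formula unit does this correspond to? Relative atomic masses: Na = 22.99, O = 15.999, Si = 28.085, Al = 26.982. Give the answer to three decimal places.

22.05 wt% Na2O ÷ 61.979 g/mol = 0.35577 mol, giving 0.71154 Na and 0.35577 O.
35.82 wt% Al2O3 ÷ 101.961 g/mol = 0.35131 mol, giving 0.70262 Al and 1.05393 O.
42.62 wt% SiO2 ÷ 60.083 g/mol = 0.70935 mol, giving 0.70935 Si and 1.41870 O.
Oxygen sums to 2.82840; scaling by 4/2.82840 = 1.41423 puts the formula on 4 O.
Al: 0.70262 × 1.41423 = 0.994 atoms per formula unit.

0.994 Al apfu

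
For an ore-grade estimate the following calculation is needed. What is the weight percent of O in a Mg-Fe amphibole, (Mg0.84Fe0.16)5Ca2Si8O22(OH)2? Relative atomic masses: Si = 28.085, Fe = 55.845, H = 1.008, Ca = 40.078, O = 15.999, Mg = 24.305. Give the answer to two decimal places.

Molar mass of (Mg0.84Fe0.16)5Ca2Si8O22(OH)2: 4.20×24.305 + 0.80×55.845 + 2×40.078 + 8×28.085 + 24×15.999 + 2×1.008 = 837.585 g/mol.
Mass of O per formula unit: 24 × 15.999 = 383.976 g.
Weight fraction O = 383.976 / 837.585 = 0.4584.

45.84 weight percent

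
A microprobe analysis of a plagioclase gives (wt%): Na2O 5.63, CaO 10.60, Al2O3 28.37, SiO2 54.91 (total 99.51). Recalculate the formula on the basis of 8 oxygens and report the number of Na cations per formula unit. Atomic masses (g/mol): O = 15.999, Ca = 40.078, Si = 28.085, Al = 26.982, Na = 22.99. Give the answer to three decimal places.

Na2O (M=61.979): mol = 0.09084; Na = 0.18168, O = 0.09084.
CaO (M=56.077): mol = 0.18903; Ca = 0.18903, O = 0.18903.
Al2O3 (M=101.961): mol = 0.27824; Al = 0.55648, O = 0.83472.
SiO2 (M=60.083): mol = 0.91390; Si = 0.91390, O = 1.82780.
ΣO = 2.94239; factor = 8/ΣO = 2.71888.
Na apfu = 0.18168 × 2.71888 = 0.494.

0.494 Na apfu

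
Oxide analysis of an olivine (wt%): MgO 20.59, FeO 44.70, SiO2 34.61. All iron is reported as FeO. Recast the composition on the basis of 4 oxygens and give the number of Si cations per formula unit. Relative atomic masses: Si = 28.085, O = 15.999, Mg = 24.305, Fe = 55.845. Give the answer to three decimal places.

MgO: 20.59/40.304 = 0.51087 mol → 0.51087 mol Mg, 0.51087 mol O.
FeO: 44.70/71.844 = 0.62218 mol → 0.62218 mol Fe, 0.62218 mol O.
SiO2: 34.61/60.083 = 0.57604 mol → 0.57604 mol Si, 1.15208 mol O.
Total oxygen = 2.28513 mol. Normalization factor = 4/2.28513 = 1.75045.
Si per 4 O = 0.57604 × 1.75045 = 1.008.

1.008 Si apfu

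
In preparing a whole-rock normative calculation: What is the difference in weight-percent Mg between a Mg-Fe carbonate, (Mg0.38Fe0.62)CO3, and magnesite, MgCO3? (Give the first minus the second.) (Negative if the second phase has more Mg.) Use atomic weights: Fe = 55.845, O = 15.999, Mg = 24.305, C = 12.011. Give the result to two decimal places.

-19.94 percentage points

M((Mg0.38Fe0.62)CO3) = 103.868 g/mol, so wt% Mg = 9.236/103.868 × 100 = 8.89%.
M(MgCO3) = 84.313 g/mol, so wt% Mg = 24.305/84.313 × 100 = 28.83%.
8.89 − 28.83 = -19.94 pp.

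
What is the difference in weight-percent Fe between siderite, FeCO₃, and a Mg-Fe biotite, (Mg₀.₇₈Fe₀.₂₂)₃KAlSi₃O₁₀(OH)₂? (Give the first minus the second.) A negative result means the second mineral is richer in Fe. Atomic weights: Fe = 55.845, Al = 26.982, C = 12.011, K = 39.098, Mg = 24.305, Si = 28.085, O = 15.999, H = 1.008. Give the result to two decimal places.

M(FeCO₃) = 115.853 g/mol, so wt% Fe = 55.845/115.853 × 100 = 48.20%.
M((Mg₀.₇₈Fe₀.₂₂)₃KAlSi₃O₁₀(OH)₂) = 438.070 g/mol, so wt% Fe = 36.858/438.070 × 100 = 8.41%.
48.20 − 8.41 = 39.79 pp.

39.79 percentage points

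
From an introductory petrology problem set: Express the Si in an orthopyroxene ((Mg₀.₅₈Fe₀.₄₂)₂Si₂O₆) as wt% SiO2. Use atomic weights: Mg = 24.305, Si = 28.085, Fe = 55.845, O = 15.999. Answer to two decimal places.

52.87 wt%

M((Mg₀.₅₈Fe₀.₄₂)₂Si₂O₆) = 227.268 g/mol; M(SiO2) = 60.083 g/mol.
Moles SiO2 per formula unit = 2 Si ÷ 1 = 2.0000.
SiO2 fraction = (2.0000 × 60.083) / 227.268 = 120.166/227.268 = 0.5287.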